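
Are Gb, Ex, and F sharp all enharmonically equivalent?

Yes

Gb is pitch class 6; E## is pitch class 6; F# is pitch class 6.
All spellings map to pitch class 6, so they are enharmonically equivalent.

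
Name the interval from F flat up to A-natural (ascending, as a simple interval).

augmented third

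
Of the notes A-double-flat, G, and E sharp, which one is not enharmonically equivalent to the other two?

E#

In 12-tone equal temperament, enharmonic equivalents share a pitch class. Abb is pitch class 7; G is pitch class 7; E# is pitch class 5.
Abb and G share pitch class 7, while E# is pitch class 5.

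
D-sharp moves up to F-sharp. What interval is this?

minor third

Counting letters D–E–F gives a third.
D#→F# = 3 semitones, 1 narrower than the major third (4), so minor.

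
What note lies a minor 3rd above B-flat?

Db

B up a major third is D#, so the target letter is D.
From Bb, a minor third is 3 semitones up: Db.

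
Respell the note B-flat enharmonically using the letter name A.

Bb is pitch class 10. The letter A alone is pitch class 9.
To reach pitch class 10 from A requires an offset of +1 semitone, i.e. sharp: A#.

A#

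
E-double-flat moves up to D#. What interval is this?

doubly augmented seventh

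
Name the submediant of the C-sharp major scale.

The C# major scale runs C# D# E# F# G# A# B#.
Degree 6 is A#.

A#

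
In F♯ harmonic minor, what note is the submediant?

D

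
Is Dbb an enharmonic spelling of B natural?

Dbb is pitch class 0; B is pitch class 11.
The pitch classes differ (0 vs. 11), so they are not enharmonic equivalents.

No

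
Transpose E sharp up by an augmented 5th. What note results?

B##

E up a perfect fifth is B, so the target letter is B.
From E#, an augmented fifth is 8 semitones up: B##.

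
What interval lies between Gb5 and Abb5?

minor second

The letter names run G→A, a span of 1 letter step, so the interval is some kind of second.
Gb to Abb is 1 semitone. A major second is 2, so 1 makes it minor.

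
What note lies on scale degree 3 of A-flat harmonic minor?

The Ab harmonic minor scale runs Ab Bb Cb Db Eb Fb G.
Degree 3 is Cb.

Cb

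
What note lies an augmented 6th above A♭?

F#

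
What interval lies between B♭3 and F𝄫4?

doubly diminished fifth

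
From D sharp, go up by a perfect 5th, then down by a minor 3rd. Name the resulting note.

A perfect fifth up from D# is A# (letter A, 7 semitones up).
A minor third down from A# is F## (letter F, 3 semitones down).

F##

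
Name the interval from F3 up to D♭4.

minor sixth

Counting letters F–G–A–B–C–D gives a sixth.
F→Db = 8 semitones, 1 narrower than the major sixth (9), so minor.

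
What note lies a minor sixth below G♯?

B#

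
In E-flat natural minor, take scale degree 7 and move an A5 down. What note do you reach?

Scale degree 7 of Eb natural minor is Db.
An augmented fifth (8 semitones) below Db lands on the letter G, giving Gbb.

Gbb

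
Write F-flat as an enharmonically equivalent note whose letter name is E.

E

Fb is pitch class 4. The letter E alone is pitch class 4.
Pitch class 4 on E needs no accidental: E.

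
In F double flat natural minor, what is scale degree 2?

Gbb

Degree 2 takes the letter 1 step above F, which is G.
In natural minor, degree 2 sits 2 semitones above the tonic. Fbb + 2 semitones is pitch class 5, spelled on G as Gbb.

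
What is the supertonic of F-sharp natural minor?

G#

The F# natural minor scale runs F# G# A B C# D E.
Degree 2 is G#.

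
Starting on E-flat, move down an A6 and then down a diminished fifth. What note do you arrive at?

Cb

An augmented sixth down from Eb is Gbb (letter G, 10 semitones down).
A diminished fifth down from Gbb is Cb (letter C, 6 semitones down).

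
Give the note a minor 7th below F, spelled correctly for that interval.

G

F down a major seventh is Gb, so the target letter is G.
From F, a minor seventh is 10 semitones down: G.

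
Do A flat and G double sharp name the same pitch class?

No

Two spellings are enharmonically equivalent only if they share a pitch class.
Here Ab → 8, G## → 9; 8 ≠ 9, so they are not.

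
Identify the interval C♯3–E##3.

augmented third

Counting letters C–D–E gives a third.
C#→E## = 5 semitones, 1 wider than the major third (4), so augmented.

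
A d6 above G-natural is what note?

A sixth above G lands on the letter E.
A diminished sixth spans 7 semitones, so G moves to pitch class 2. On the letter E that is Ebb.

Ebb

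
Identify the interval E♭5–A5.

augmented fourth

The letter names run E→A, a span of 3 letter steps, so the interval is some kind of fourth.
Eb to A is 6 semitones. A perfect fourth is 5, so 6 makes it augmented.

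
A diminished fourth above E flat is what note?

E up a perfect fourth is A, so the target letter is A.
From Eb, a diminished fourth is 4 semitones up: Abb.

Abb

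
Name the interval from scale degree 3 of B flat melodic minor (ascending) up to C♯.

Scale degree 3 of Bb melodic minor (ascending) is Db.
Db up to C#: letters D→C make it a seventh; 12 semitones makes it augmented.

augmented seventh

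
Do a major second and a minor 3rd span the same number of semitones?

No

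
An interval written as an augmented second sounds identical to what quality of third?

An augmented second spans 3 semitones.
A third spanning 3 semitones is minor (the major third is 4).

minor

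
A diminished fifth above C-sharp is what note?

A fifth above C lands on the letter G.
A diminished fifth spans 6 semitones, so C# moves to pitch class 7. On the letter G that is G.

G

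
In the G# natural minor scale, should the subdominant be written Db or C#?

C#

Each scale degree takes a distinct letter name. Degree 4 of a scale on G must use the letter C.
C# and Db are enharmonically the same pitch, but only C# uses the letter C, so it is the correct spelling here.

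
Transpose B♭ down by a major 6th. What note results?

Db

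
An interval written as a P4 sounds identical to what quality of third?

A perfect fourth spans 5 semitones.
A third spanning 5 semitones is augmented (the major third is 4).

augmented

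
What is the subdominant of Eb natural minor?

Degree 4 takes the letter 3 steps above E, which is A.
In natural minor, degree 4 sits 5 semitones above the tonic. Eb + 5 semitones is pitch class 8, spelled on A as Ab.

Ab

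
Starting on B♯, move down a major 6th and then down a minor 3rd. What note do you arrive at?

A major sixth down from B# is D# (letter D, 9 semitones down).
A minor third down from D# is B# (letter B, 3 semitones down).

B#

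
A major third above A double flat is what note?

Cb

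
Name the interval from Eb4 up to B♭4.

Counting letters E–F–G–A–B gives a fifth.
Eb→Bb = 7 semitones, exactly the perfect fifth.

perfect fifth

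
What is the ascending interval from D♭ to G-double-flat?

diminished fourth

Counting letters D–E–F–G gives a fourth.
Db→Gbb = 4 semitones, 1 narrower than the perfect fourth (5), so diminished.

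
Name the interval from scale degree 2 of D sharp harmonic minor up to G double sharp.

major third

Scale degree 2 of D# harmonic minor is E#.
E# up to G##: letters E→G make it a third; 4 semitones makes it major.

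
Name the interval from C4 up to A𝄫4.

The letter names run C→A, a span of 5 letter steps, so the interval is some kind of sixth.
C to Abb is 7 semitones. A major sixth is 9, so 7 makes it diminished.

diminished sixth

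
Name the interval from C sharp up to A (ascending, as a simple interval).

Counting letters C–D–E–F–G–A gives a sixth.
C#→A = 8 semitones, 1 narrower than the major sixth (9), so minor.

minor sixth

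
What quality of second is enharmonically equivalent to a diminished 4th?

doubly augmented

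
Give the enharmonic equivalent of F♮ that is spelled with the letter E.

E#

F is pitch class 5. The letter E alone is pitch class 4.
To reach pitch class 5 from E requires an offset of +1 semitone, i.e. sharp: E#.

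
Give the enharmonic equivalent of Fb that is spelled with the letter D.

D##

Fb is pitch class 4. The letter D alone is pitch class 2.
To reach pitch class 4 from D requires an offset of +2 semitones, i.e. double sharp: D##.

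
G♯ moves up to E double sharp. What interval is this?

The letter names run G→E, a span of 5 letter steps, so the interval is some kind of sixth.
G# to E## is 10 semitones. A major sixth is 9, so 10 makes it augmented.

augmented sixth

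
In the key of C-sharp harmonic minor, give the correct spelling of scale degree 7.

The C# harmonic minor scale runs C# D# E F# G# A B#.
Degree 7 is B#.

B#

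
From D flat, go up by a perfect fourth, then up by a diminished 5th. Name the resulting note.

Dbb

A perfect fourth up from Db is Gb (letter G, 5 semitones up).
A diminished fifth up from Gb is Dbb (letter D, 6 semitones up).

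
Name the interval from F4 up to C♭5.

diminished fifth

Counting letters F–G–A–B–C gives a fifth.
F→Cb = 6 semitones, 1 narrower than the perfect fifth (7), so diminished.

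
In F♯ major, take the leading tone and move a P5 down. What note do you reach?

A#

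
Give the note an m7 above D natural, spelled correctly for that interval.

D up a major seventh is C#, so the target letter is C.
From D, a minor seventh is 10 semitones up: C.

C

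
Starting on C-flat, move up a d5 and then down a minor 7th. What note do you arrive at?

Abb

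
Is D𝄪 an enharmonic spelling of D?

D## is pitch class 4; D is pitch class 2.
The pitch classes differ (4 vs. 2), so they are not enharmonic equivalents.

No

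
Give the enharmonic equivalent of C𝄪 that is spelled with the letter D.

C## is pitch class 2. The letter D alone is pitch class 2.
Pitch class 2 on D needs no accidental: D.

D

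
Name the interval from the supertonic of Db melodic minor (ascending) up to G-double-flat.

The supertonic of Db melodic minor (ascending) is Eb.
Eb up to Gbb: letters E→G make it a third; 2 semitones makes it diminished.

diminished third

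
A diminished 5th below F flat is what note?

Bb

F down a perfect fifth is Bb, so the target letter is B.
From Fb, a diminished fifth is 6 semitones down: Bb.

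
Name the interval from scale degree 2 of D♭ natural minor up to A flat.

perfect fourth

Scale degree 2 of Db natural minor is Eb.
Eb up to Ab: letters E→A make it a fourth; 5 semitones makes it perfect.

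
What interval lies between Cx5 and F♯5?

diminished fourth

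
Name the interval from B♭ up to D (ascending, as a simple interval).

major third

The letter names run B→D, a span of 2 letter steps, so the interval is some kind of third.
Bb to D is 4 semitones. A major third is 4, so 4 makes it major.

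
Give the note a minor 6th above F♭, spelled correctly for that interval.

Dbb

A sixth above F lands on the letter D.
A minor sixth spans 8 semitones, so Fb moves to pitch class 0. On the letter D that is Dbb.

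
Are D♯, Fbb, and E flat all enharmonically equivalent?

Yes

D# is pitch class 3; Fbb is pitch class 3; Eb is pitch class 3.
All spellings map to pitch class 3, so they are enharmonically equivalent.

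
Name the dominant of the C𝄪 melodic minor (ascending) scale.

The C## melodic minor (ascending) scale runs C## D## E# F## G## A## B##.
Degree 5 is G##.

G##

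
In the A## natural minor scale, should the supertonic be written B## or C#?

Each scale degree takes a distinct letter name. Degree 2 of a scale on A must use the letter B.
B## and C# are enharmonically the same pitch, but only B## uses the letter B, so it is the correct spelling here.

B##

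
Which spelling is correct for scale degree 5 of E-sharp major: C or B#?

B#

Each scale degree takes a distinct letter name. Degree 5 of a scale on E must use the letter B.
B# and C are enharmonically the same pitch, but only B# uses the letter B, so it is the correct spelling here.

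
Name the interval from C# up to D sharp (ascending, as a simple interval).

Counting letters C–D gives a second.
C#→D# = 2 semitones, exactly the major second.

major second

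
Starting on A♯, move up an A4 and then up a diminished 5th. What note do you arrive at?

An augmented fourth up from A# is D## (letter D, 6 semitones up).
A diminished fifth up from D## is A# (letter A, 6 semitones up).

A#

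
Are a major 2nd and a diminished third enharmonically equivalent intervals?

Yes

A major second spans 2 semitones; a diminished third spans 2.
They are enharmonically equivalent.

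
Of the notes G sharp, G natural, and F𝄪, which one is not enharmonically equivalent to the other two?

G#

In 12-tone equal temperament, enharmonic equivalents share a pitch class. G# is pitch class 8; G is pitch class 7; F## is pitch class 7.
G and F## share pitch class 7, while G# is pitch class 8.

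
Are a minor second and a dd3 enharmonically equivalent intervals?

A minor second spans 1 semitone; a doubly diminished third spans 1.
They are enharmonically equivalent.

Yes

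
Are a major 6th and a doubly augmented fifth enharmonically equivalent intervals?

Yes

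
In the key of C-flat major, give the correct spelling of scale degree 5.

Gb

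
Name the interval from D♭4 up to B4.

augmented sixth

Counting letters D–E–F–G–A–B gives a sixth.
Db→B = 10 semitones, 1 wider than the major sixth (9), so augmented.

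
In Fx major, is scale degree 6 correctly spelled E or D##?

Each scale degree takes a distinct letter name. Degree 6 of a scale on F must use the letter D.
D## and E are enharmonically the same pitch, but only D## uses the letter D, so it is the correct spelling here.

D##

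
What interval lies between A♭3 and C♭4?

minor third

Counting letters A–B–C gives a third.
Ab→Cb = 3 semitones, 1 narrower than the major third (4), so minor.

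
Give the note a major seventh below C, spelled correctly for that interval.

Db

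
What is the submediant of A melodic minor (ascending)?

F#

The A melodic minor (ascending) scale runs A B C D E F# G#.
Degree 6 is F#.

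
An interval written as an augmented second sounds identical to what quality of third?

minor

An augmented second spans 3 semitones.
A third spanning 3 semitones is minor (the major third is 4).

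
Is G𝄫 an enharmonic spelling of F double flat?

Two spellings are enharmonically equivalent only if they share a pitch class.
Here Gbb → 5, Fbb → 3; 3 ≠ 5, so they are not.

No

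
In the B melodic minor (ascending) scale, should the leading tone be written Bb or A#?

Each scale degree takes a distinct letter name. Degree 7 of a scale on B must use the letter A.
A# and Bb are enharmonically the same pitch, but only A# uses the letter A, so it is the correct spelling here.

A#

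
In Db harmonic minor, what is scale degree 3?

Degree 3 takes the letter 2 steps above D, which is F.
In harmonic minor, degree 3 sits 3 semitones above the tonic. Db + 3 semitones is pitch class 4, spelled on F as Fb.

Fb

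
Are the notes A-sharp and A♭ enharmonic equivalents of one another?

A# is pitch class 10; Ab is pitch class 8.
The pitch classes differ (10 vs. 8), so they are not enharmonic equivalents.

No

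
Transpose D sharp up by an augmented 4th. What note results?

D up a perfect fourth is G, so the target letter is G.
From D#, an augmented fourth is 6 semitones up: G##.

G##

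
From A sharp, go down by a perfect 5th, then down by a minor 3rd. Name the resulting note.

A perfect fifth down from A# is D# (letter D, 7 semitones down).
A minor third down from D# is B# (letter B, 3 semitones down).

B#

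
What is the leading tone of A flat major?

The Ab major scale runs Ab Bb C Db Eb F G.
Degree 7 is G.

G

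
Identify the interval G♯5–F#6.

minor seventh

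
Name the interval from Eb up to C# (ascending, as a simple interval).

augmented sixth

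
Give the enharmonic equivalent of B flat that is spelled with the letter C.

Cbb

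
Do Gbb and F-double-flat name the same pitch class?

Two spellings are enharmonically equivalent only if they share a pitch class.
Here Gbb → 5, Fbb → 3; 3 ≠ 5, so they are not.

No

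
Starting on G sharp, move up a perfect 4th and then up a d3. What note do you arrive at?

A perfect fourth up from G# is C# (letter C, 5 semitones up).
A diminished third up from C# is Eb (letter E, 2 semitones up).

Eb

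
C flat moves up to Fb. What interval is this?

Counting letters C–D–E–F gives a fourth.
Cb→Fb = 5 semitones, exactly the perfect fourth.

perfect fourth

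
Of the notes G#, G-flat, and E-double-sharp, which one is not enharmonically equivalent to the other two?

In 12-tone equal temperament, enharmonic equivalents share a pitch class. G# is pitch class 8; Gb is pitch class 6; E## is pitch class 6.
Gb and E## share pitch class 6, while G# is pitch class 8.

G#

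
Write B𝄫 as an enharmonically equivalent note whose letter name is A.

Plain A sits at the same pitch as Bbb, so on the letter A the same pitch needs a natural: A.

A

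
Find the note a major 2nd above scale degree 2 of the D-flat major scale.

Scale degree 2 of Db major is Eb.
A major second (2 semitones) above Eb lands on the letter F, giving F.

F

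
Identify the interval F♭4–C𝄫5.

The letter names run F→C, a span of 4 letter steps, so the interval is some kind of fifth.
Fb to Cbb is 6 semitones. A perfect fifth is 7, so 6 makes it diminished.

diminished fifth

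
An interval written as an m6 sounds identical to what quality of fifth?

augmented

A minor sixth spans 8 semitones.
A fifth spanning 8 semitones is augmented (the perfect fifth is 7).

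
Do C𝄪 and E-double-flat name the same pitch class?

C## is pitch class 2; Ebb is pitch class 2.
All spellings map to pitch class 2, so they are enharmonically equivalent.

Yes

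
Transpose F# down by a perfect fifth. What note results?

A fifth below F lands on the letter B.
A perfect fifth spans 7 semitones, so F# moves to pitch class 11. On the letter B that is B.

B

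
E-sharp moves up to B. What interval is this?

diminished fifth

The letter names run E→B, a span of 4 letter steps, so the interval is some kind of fifth.
E# to B is 6 semitones. A perfect fifth is 7, so 6 makes it diminished.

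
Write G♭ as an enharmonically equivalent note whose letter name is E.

Gb is pitch class 6. The letter E alone is pitch class 4.
To reach pitch class 6 from E requires an offset of +2 semitones, i.e. double sharp: E##.

E##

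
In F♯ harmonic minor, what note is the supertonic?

G#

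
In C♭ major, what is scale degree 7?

Bb

The Cb major scale runs Cb Db Eb Fb Gb Ab Bb.
Degree 7 is Bb.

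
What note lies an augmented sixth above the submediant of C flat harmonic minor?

The submediant of Cb harmonic minor is Abb.
An augmented sixth (10 semitones) above Abb lands on the letter F, giving F.

F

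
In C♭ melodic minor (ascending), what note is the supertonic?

Db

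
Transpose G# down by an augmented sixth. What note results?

Bb

G down a major sixth is Bb, so the target letter is B.
From G#, an augmented sixth is 10 semitones down: Bb.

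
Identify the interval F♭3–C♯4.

doubly augmented fifth

The letter names run F→C, a span of 4 letter steps, so the interval is some kind of fifth.
Fb to C# is 9 semitones. A perfect fifth is 7, so 9 makes it doubly augmented.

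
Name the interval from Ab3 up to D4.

augmented fourth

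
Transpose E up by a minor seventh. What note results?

E up a major seventh is D#, so the target letter is D.
From E, a minor seventh is 10 semitones up: D.

D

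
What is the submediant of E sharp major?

C##

Degree 6 takes the letter 5 steps above E, which is C.
In major, degree 6 sits 9 semitones above the tonic. E# + 9 semitones is pitch class 2, spelled on C as C##.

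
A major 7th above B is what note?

A seventh above B lands on the letter A.
A major seventh spans 11 semitones, so B moves to pitch class 10. On the letter A that is A#.

A#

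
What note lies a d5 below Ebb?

E down a perfect fifth is A, so the target letter is A.
From Ebb, a diminished fifth is 6 semitones down: Ab.

Ab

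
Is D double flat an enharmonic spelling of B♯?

Yes

Dbb = pitch class 0 and B# = pitch class 0 — the same pitch class, so they are enharmonic equivalents.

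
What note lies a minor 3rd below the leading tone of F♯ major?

C##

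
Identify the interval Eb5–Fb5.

The letter names run E→F, a span of 1 letter step, so the interval is some kind of second.
Eb to Fb is 1 semitone. A major second is 2, so 1 makes it minor.

minor second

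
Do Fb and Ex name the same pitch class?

Fb is pitch class 4; E## is pitch class 6.
The pitch classes differ (4 vs. 6), so they are not enharmonic equivalents.

No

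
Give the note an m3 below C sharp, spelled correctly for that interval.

A third below C lands on the letter A.
A minor third spans 3 semitones, so C# moves to pitch class 10. On the letter A that is A#.

A#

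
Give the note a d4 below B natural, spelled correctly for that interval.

F##

B down a perfect fourth is F#, so the target letter is F.
From B, a diminished fourth is 4 semitones down: F##.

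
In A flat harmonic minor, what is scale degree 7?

G

The Ab harmonic minor scale runs Ab Bb Cb Db Eb Fb G.
Degree 7 is G.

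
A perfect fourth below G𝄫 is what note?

A fourth below G lands on the letter D.
A perfect fourth spans 5 semitones, so Gbb moves to pitch class 0. On the letter D that is Dbb.

Dbb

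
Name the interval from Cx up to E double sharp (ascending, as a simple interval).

major third

Counting letters C–D–E gives a third.
C##→E## = 4 semitones, exactly the major third.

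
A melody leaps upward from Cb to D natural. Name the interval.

augmented second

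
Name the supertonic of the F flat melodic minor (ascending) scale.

The Fb melodic minor (ascending) scale runs Fb Gb Abb Bbb Cb Db Eb.
Degree 2 is Gb.

Gb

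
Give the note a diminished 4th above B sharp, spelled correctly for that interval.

B up a perfect fourth is E, so the target letter is E.
From B#, a diminished fourth is 4 semitones up: E.

E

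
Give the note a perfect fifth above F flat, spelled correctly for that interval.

F up a perfect fifth is C, so the target letter is C.
From Fb, a perfect fifth is 7 semitones up: Cb.

Cb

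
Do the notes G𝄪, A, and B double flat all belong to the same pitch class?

G## = pitch class 9 and A = pitch class 9 and Bbb = pitch class 9 — the same pitch class, so they are enharmonic equivalents.

Yes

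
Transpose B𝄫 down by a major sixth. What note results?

A sixth below B lands on the letter D.
A major sixth spans 9 semitones, so Bbb moves to pitch class 0. On the letter D that is Dbb.

Dbb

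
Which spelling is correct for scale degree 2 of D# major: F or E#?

Each scale degree takes a distinct letter name. Degree 2 of a scale on D must use the letter E.
E# and F are enharmonically the same pitch, but only E# uses the letter E, so it is the correct spelling here.

E#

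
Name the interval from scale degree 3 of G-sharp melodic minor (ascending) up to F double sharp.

augmented fifth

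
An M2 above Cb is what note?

C up a major second is D, so the target letter is D.
From Cb, a major second is 2 semitones up: Db.

Db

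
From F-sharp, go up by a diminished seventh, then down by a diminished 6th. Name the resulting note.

G#

A diminished seventh up from F# is Eb (letter E, 9 semitones up).
A diminished sixth down from Eb is G# (letter G, 7 semitones down).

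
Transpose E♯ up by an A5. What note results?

B##

A fifth above E lands on the letter B.
An augmented fifth spans 8 semitones, so E# moves to pitch class 1. On the letter B that is B##.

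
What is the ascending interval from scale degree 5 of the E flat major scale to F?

Scale degree 5 of Eb major is Bb.
Bb up to F: letters B→F make it a fifth; 7 semitones makes it perfect.

perfect fifth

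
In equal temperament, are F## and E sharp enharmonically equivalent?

No

F## is pitch class 7; E# is pitch class 5.
The pitch classes differ (7 vs. 5), so they are not enharmonic equivalents.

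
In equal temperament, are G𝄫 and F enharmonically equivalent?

Gbb = pitch class 5 and F = pitch class 5 — the same pitch class, so they are enharmonic equivalents.

Yes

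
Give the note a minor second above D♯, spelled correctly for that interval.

E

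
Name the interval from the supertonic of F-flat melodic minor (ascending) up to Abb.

minor second

The supertonic of Fb melodic minor (ascending) is Gb.
Gb up to Abb: letters G→A make it a second; 1 semitone makes it minor.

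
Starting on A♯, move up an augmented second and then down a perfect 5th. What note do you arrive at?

An augmented second up from A# is B## (letter B, 3 semitones up).
A perfect fifth down from B## is E## (letter E, 7 semitones down).

E##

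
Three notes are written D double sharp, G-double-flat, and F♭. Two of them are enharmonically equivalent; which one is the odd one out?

Gbb

In 12-tone equal temperament, enharmonic equivalents share a pitch class. D## is pitch class 4; Gbb is pitch class 5; Fb is pitch class 4.
D## and Fb share pitch class 4, while Gbb is pitch class 5.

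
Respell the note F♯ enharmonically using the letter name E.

E##

Plain E sits 2 semitones below F#, so on the letter E the same pitch needs a double sharp: E##.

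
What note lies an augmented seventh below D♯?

Eb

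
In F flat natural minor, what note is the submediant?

The Fb natural minor scale runs Fb Gb Abb Bbb Cb Dbb Ebb.
Degree 6 is Dbb.

Dbb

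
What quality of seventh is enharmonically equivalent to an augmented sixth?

minor

An augmented sixth spans 10 semitones.
A seventh spanning 10 semitones is minor (the major seventh is 11).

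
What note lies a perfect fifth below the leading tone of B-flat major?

D

The leading tone of Bb major is A.
A perfect fifth (7 semitones) below A lands on the letter D, giving D.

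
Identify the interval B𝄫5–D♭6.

major third

The letter names run B→D, a span of 2 letter steps, so the interval is some kind of third.
Bbb to Db is 4 semitones. A major third is 4, so 4 makes it major.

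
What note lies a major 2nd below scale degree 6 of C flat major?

Gb

Scale degree 6 of Cb major is Ab.
A major second (2 semitones) below Ab lands on the letter G, giving Gb.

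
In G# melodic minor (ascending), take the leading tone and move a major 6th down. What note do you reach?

A#

The leading tone of G# melodic minor (ascending) is F##.
A major sixth (9 semitones) below F## lands on the letter A, giving A#.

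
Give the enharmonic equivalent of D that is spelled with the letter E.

Ebb

D is pitch class 2. The letter E alone is pitch class 4.
To reach pitch class 2 from E requires an offset of -2 semitones, i.e. double flat: Ebb.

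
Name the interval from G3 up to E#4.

The letter names run G→E, a span of 5 letter steps, so the interval is some kind of sixth.
G to E# is 10 semitones. A major sixth is 9, so 10 makes it augmented.

augmented sixth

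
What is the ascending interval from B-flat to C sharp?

augmented second

The letter names run B→C, a span of 1 letter step, so the interval is some kind of second.
Bb to C# is 3 semitones. A major second is 2, so 3 makes it augmented.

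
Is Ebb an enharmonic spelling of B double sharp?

No

Two spellings are enharmonically equivalent only if they share a pitch class.
Here Ebb → 2, B## → 1; 1 ≠ 2, so they are not.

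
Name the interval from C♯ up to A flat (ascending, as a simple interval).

diminished sixth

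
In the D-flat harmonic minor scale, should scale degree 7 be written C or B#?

C

Each scale degree takes a distinct letter name. Degree 7 of a scale on D must use the letter C.
C and B# are enharmonically the same pitch, but only C uses the letter C, so it is the correct spelling here.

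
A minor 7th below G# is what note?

A#

G down a major seventh is Ab, so the target letter is A.
From G#, a minor seventh is 10 semitones down: A#.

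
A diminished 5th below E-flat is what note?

A

E down a perfect fifth is A, so the target letter is A.
From Eb, a diminished fifth is 6 semitones down: A.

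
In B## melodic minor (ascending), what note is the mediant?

D##

Degree 3 takes the letter 2 steps above B, which is D.
In melodic minor (ascending), degree 3 sits 3 semitones above the tonic. B## + 3 semitones is pitch class 4, spelled on D as D##.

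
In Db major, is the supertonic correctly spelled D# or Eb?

Eb

Each scale degree takes a distinct letter name. Degree 2 of a scale on D must use the letter E.
Eb and D# are enharmonically the same pitch, but only Eb uses the letter E, so it is the correct spelling here.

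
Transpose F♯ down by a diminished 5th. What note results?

F down a perfect fifth is Bb, so the target letter is B.
From F#, a diminished fifth is 6 semitones down: B#.

B#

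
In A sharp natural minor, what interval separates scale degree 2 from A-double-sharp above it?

Scale degree 2 of A# natural minor is B#.
B# up to A##: letters B→A make it a seventh; 11 semitones makes it major.

major seventh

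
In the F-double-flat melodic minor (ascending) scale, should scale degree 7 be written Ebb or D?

Ebb

Each scale degree takes a distinct letter name. Degree 7 of a scale on F must use the letter E.
Ebb and D are enharmonically the same pitch, but only Ebb uses the letter E, so it is the correct spelling here.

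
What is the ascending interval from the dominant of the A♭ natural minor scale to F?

major second

The dominant of Ab natural minor is Eb.
Eb up to F: letters E→F make it a second; 2 semitones makes it major.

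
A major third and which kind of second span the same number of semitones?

A major third spans 4 semitones.
A second spanning 4 semitones is doubly augmented (the major second is 2).

doubly augmented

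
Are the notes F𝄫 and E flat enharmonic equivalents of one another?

Fbb is pitch class 3; Eb is pitch class 3.
All spellings map to pitch class 3, so they are enharmonically equivalent.

Yes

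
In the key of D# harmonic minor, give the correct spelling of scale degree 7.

C##

The D# harmonic minor scale runs D# E# F# G# A# B C##.
Degree 7 is C##.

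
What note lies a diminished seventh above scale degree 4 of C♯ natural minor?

Eb

Scale degree 4 of C# natural minor is F#.
A diminished seventh (9 semitones) above F# lands on the letter E, giving Eb.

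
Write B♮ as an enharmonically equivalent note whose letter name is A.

A##

B is pitch class 11. The letter A alone is pitch class 9.
To reach pitch class 11 from A requires an offset of +2 semitones, i.e. double sharp: A##.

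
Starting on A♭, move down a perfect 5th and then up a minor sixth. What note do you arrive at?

Bbb

A perfect fifth down from Ab is Db (letter D, 7 semitones down).
A minor sixth up from Db is Bbb (letter B, 8 semitones up).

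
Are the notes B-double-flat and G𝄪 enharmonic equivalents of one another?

Bbb is pitch class 9; G## is pitch class 9.
All spellings map to pitch class 9, so they are enharmonically equivalent.

Yes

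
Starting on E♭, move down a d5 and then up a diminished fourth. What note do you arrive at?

Db

A diminished fifth down from Eb is A (letter A, 6 semitones down).
A diminished fourth up from A is Db (letter D, 4 semitones up).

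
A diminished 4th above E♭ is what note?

Abb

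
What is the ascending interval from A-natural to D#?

augmented fourth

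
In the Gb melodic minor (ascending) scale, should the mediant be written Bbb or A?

Bbb

Each scale degree takes a distinct letter name. Degree 3 of a scale on G must use the letter B.
Bbb and A are enharmonically the same pitch, but only Bbb uses the letter B, so it is the correct spelling here.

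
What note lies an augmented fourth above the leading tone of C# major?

The leading tone of C# major is B#.
An augmented fourth (6 semitones) above B# lands on the letter E, giving E##.

E##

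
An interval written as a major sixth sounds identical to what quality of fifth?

doubly augmented

A major sixth spans 9 semitones.
A fifth spanning 9 semitones is doubly augmented (the perfect fifth is 7).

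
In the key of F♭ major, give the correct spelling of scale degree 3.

Ab

The Fb major scale runs Fb Gb Ab Bbb Cb Db Eb.
Degree 3 is Ab.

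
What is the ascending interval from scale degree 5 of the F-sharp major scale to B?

minor seventh

Scale degree 5 of F# major is C#.
C# up to B: letters C→B make it a seventh; 10 semitones makes it minor.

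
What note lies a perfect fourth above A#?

D#

A up a perfect fourth is D, so the target letter is D.
From A#, a perfect fourth is 5 semitones up: D#.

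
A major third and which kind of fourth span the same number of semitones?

A major third spans 4 semitones.
A fourth spanning 4 semitones is diminished (the perfect fourth is 5).

diminished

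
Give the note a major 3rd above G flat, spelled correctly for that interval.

G up a major third is B, so the target letter is B.
From Gb, a major third is 4 semitones up: Bb.

Bb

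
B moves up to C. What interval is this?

minor second

Counting letters B–C gives a second.
B→C = 1 semitone, 1 narrower than the major second (2), so minor.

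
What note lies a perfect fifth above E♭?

Bb

E up a perfect fifth is B, so the target letter is B.
From Eb, a perfect fifth is 7 semitones up: Bb.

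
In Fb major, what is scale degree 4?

The Fb major scale runs Fb Gb Ab Bbb Cb Db Eb.
Degree 4 is Bbb.

Bbb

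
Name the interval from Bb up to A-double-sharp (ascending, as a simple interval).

Counting letters B–C–D–E–F–G–A gives a seventh.
Bb→A## = 13 semitones, 2 wider than the major seventh (11), so doubly augmented.

doubly augmented seventh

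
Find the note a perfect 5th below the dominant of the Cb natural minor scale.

Cb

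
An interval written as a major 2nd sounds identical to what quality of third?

A major second spans 2 semitones.
A third spanning 2 semitones is diminished (the major third is 4).

diminished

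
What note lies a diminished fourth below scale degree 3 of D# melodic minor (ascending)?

C##

Scale degree 3 of D# melodic minor (ascending) is F#.
A diminished fourth (4 semitones) below F# lands on the letter C, giving C##.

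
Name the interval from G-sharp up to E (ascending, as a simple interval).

The letter names run G→E, a span of 5 letter steps, so the interval is some kind of sixth.
G# to E is 8 semitones. A major sixth is 9, so 8 makes it minor.

minor sixth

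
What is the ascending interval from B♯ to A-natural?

diminished seventh

The letter names run B→A, a span of 6 letter steps, so the interval is some kind of seventh.
B# to A is 9 semitones. A major seventh is 11, so 9 makes it diminished.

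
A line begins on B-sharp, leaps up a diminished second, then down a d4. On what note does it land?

G#

A diminished second up from B# is C (letter C, 0 semitones up).
A diminished fourth down from C is G# (letter G, 4 semitones down).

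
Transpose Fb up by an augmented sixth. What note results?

A sixth above F lands on the letter D.
An augmented sixth spans 10 semitones, so Fb moves to pitch class 2. On the letter D that is D.

D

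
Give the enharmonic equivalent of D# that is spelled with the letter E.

Eb

Plain E sits 1 semitone above D#, so on the letter E the same pitch needs a flat: Eb.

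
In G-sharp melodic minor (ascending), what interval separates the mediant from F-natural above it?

diminished fifth

The mediant of G# melodic minor (ascending) is B.
B up to F: letters B→F make it a fifth; 6 semitones makes it diminished.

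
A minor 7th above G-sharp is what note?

G up a major seventh is F#, so the target letter is F.
From G#, a minor seventh is 10 semitones up: F#.

F#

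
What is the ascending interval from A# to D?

diminished fourth

The letter names run A→D, a span of 3 letter steps, so the interval is some kind of fourth.
A# to D is 4 semitones. A perfect fourth is 5, so 4 makes it diminished.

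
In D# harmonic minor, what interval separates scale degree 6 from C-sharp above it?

Scale degree 6 of D# harmonic minor is B.
B up to C#: letters B→C make it a second; 2 semitones makes it major.

major second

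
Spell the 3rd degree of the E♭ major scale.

G

The Eb major scale runs Eb F G Ab Bb C D.
Degree 3 is G.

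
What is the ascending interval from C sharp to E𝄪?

The letter names run C→E, a span of 2 letter steps, so the interval is some kind of third.
C# to E## is 5 semitones. A major third is 4, so 5 makes it augmented.

augmented third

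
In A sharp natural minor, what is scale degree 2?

B#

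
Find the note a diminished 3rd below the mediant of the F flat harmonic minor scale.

The mediant of Fb harmonic minor is Abb.
A diminished third (2 semitones) below Abb lands on the letter F, giving F.

F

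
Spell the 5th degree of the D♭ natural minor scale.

Ab

The Db natural minor scale runs Db Eb Fb Gb Ab Bbb Cb.
Degree 5 is Ab.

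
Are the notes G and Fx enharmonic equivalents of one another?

G = pitch class 7 and F## = pitch class 7 — the same pitch class, so they are enharmonic equivalents.

Yes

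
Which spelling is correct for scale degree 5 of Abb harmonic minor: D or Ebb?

Each scale degree takes a distinct letter name. Degree 5 of a scale on A must use the letter E.
Ebb and D are enharmonically the same pitch, but only Ebb uses the letter E, so it is the correct spelling here.

Ebb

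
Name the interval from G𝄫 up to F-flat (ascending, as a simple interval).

major seventh

Counting letters G–A–B–C–D–E–F gives a seventh.
Gbb→Fb = 11 semitones, exactly the major seventh.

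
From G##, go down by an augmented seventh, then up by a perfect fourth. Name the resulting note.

D

An augmented seventh down from G## is A (letter A, 12 semitones down).
A perfect fourth up from A is D (letter D, 5 semitones up).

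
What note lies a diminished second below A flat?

A down a major second is G, so the target letter is G.
From Ab, a diminished second is 0 semitones down: G#.

G#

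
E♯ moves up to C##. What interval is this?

The letter names run E→C, a span of 5 letter steps, so the interval is some kind of sixth.
E# to C## is 9 semitones. A major sixth is 9, so 9 makes it major.

major sixth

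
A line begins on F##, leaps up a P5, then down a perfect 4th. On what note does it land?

G##

A perfect fifth up from F## is C## (letter C, 7 semitones up).
A perfect fourth down from C## is G## (letter G, 5 semitones down).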